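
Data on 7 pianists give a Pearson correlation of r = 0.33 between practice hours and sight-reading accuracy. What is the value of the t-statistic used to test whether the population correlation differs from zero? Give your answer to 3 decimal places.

t = r·√(n−2) / √(1−r²) with r = 0.33, n = 7
  = 0.33·√5 / √(1 − 0.1089)
  = 0.33·2.236068 / 0.943981
  = 0.737902 / 0.943981 = 0.782

0.782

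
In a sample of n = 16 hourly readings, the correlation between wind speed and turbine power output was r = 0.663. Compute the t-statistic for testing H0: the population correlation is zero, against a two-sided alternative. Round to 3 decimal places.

3.314

1 − r² = 1 − 0.439569 = 0.560431;  √(1−r²) = 0.748619
√(n−2) = √14 = 3.741657
t = r·√(n−2)/√(1−r²) = 0.663 · 3.741657 / 0.748619 = 3.314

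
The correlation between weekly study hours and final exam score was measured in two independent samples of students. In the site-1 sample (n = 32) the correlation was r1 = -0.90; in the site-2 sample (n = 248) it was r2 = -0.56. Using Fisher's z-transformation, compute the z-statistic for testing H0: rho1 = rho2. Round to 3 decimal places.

-4.274

Fisher z-transforms: z1 = atanh(-0.90) = -1.472219, z2 = atanh(-0.56) = -0.632833; difference d = -0.839386
Var(d) = 1/29 + 1/245 = 0.0344828 + 0.0040816 = 0.0385644
z = d/√Var(d) = -0.839386 / √0.0385644 = -0.839386 / 0.196378 = -4.274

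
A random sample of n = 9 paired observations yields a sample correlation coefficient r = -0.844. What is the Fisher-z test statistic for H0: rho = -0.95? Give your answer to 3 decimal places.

Fisher z: atanh(-0.844) = -1.234918, atanh(-0.95) = -1.831781
z = (z_r − z_0)·√(n−3) = (-1.234918 − (-1.831781))·√6 = 0.596863 · 2.449490 = 1.462

1.462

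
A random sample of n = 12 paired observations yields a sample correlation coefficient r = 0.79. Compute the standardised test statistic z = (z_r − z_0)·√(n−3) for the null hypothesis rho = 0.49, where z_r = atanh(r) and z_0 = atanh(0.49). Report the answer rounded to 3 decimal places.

1.606

z_r = atanh(0.79) = 1.071432,  z_0 = atanh(0.49) = 0.536060
SE = 1/√(n−3) = 1/√9 = 0.333333
z = (z_r − z_0)/SE = (1.071432 − 0.536060) / 0.333333 = 0.535372 / 0.333333 = 1.606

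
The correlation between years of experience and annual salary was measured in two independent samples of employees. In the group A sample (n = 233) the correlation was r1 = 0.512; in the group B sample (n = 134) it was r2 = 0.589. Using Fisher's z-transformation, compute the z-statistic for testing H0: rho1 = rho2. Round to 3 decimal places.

-1.011

Fisher z-transforms: z1 = atanh(0.512) = 0.565437, z2 = atanh(0.589) = 0.676133; difference d = -0.110696
Var(d) = 1/230 + 1/131 = 0.0043478 + 0.0076336 = 0.0119814
z = d/√Var(d) = -0.110696 / √0.0119814 = -0.110696 / 0.109460 = -1.011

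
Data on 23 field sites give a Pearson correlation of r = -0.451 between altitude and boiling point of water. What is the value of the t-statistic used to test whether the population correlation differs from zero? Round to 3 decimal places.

-2.316

1 − r² = 1 − 0.203401 = 0.796599;  √(1−r²) = 0.892524
√(n−2) = √21 = 4.582576
t = r·√(n−2)/√(1−r²) = -0.451 · 4.582576 / 0.892524 = -2.316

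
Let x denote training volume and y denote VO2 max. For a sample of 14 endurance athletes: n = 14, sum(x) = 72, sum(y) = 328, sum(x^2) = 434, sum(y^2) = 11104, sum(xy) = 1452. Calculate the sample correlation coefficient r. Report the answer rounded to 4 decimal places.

-0.5032

Numerator: nΣxy − (Σx)(Σy) = 14·1452 − (72)(328) = -3288
Denominator: √[(nΣx²−(Σx)²)(nΣy²−(Σy)²)]
  nΣx²−(Σx)² = 14·434 − 5184 = 892;  nΣy²−(Σy)² = 14·11104 − 107584 = 47872
  √(892·47872) = √42701824 = 6534.6633
r = -3288 / 6534.6633 = -0.5032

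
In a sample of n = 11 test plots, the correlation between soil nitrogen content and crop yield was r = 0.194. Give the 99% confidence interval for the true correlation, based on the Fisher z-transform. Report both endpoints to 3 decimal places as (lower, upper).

z_r = atanh(0.194) = 0.196490;  SE = 1/√(n−3) = 1/√8 = 0.353553
z-limits: 0.196490 ± 2.576·0.353553 = 0.196490 ± 0.910753 = [-0.714263, 1.107243]
ρ-limits: (tanh -0.714263, tanh 1.107243) = (-0.613, 0.803)

(-0.613, 0.803)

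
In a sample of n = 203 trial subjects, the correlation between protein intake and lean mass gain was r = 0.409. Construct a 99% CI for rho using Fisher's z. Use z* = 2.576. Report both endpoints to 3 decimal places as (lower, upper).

(0.247, 0.549)

Fisher z: z_r = atanh(r) = ½·ln((1+0.409)/(1−0.409)) = 0.434410
SE(z) = 1/√(n−3) = 1/√200 = 0.070711
99% ⇒ z* = 2.576; margin = 2.576·0.070711 = 0.182152
CI on z-scale: (0.252258, 0.616562)
Back-transform: tanh(0.252258) = 0.247040, tanh(0.616562) = 0.548730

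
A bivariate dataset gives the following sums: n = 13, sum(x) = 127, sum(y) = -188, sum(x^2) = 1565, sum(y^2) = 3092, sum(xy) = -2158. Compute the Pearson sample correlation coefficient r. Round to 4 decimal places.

S_xy = nΣxy − ΣxΣy = 13·(-2158) − 127·(-188) = -28054 − (-23876) = -4178
S_xx = nΣx² − (Σx)² = 13·1565 − 127² = 20345 − 16129 = 4216
S_yy = nΣy² − (Σy)² = 13·3092 − (-188)² = 40196 − 35344 = 4852
r = S_xy / √(S_xx·S_yy) = -4178 / √(4216·4852) = -4178 / √20456032 = -4178 / 4522.8345 = -0.9238

-0.9238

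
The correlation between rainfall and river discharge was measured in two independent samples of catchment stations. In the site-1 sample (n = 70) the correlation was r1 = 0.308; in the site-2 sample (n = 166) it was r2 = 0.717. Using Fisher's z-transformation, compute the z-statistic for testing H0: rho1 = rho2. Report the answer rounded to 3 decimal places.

-4.018

Fisher z-transforms: z1 = atanh(0.308) = 0.318334, z2 = atanh(0.717) = 0.901443; difference d = -0.583109
Var(d) = 1/67 + 1/163 = 0.0149254 + 0.0061350 = 0.0210604
z = d/√Var(d) = -0.583109 / √0.0210604 = -0.583109 / 0.145122 = -4.018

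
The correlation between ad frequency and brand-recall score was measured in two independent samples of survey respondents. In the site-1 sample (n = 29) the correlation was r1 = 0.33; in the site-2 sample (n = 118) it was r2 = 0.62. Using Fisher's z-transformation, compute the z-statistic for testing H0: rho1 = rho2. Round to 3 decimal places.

-1.760

z1 = atanh(0.33) = 0.342828,  z2 = atanh(0.62) = 0.725005
SE = √(1/(n1−3) + 1/(n2−3)) = √(1/26 + 1/115) = √(0.0384615 + 0.0086957) = √0.0471572 = 0.217157
z = (z1 − z2)/SE = (0.342828 − 0.725005) / 0.217157 = -0.382177 / 0.217157 = -1.760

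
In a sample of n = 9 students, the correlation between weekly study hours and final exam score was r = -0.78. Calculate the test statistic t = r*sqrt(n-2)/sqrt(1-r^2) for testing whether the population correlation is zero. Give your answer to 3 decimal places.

-3.298

t = r·√(n−2) / √(1−r²) with r = -0.78, n = 9
  = -0.78·√7 / √(1 − 0.6084)
  = -0.78·2.645751 / 0.625780
  = -2.063686 / 0.625780 = -3.298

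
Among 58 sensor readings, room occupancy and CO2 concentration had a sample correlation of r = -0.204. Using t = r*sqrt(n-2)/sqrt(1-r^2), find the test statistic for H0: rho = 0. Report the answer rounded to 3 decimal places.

-1.559

1 − r² = 1 − 0.041616 = 0.958384;  √(1−r²) = 0.978971
√(n−2) = √56 = 7.483315
t = r·√(n−2)/√(1−r²) = -0.204 · 7.483315 / 0.978971 = -1.559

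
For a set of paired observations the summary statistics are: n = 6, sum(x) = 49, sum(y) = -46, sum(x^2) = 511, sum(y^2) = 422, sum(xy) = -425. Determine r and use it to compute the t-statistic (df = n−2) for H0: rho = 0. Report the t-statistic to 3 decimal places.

-1.362

Numerator: nΣxy − (Σx)(Σy) = 6·(-425) − (49)(-46) = -296
Denominator: √[(nΣx²−(Σx)²)(nΣy²−(Σy)²)]
  nΣx²−(Σx)² = 6·511 − 2401 = 665;  nΣy²−(Σy)² = 6·422 − 2116 = 416
  √(665·416) = √276640 = 525.9658
r = -296 / 525.9658 = -0.5628
t = r·√(n−2)/√(1−r²) = -0.5628·√4 / √(1−0.316744) = -1.125600 / 0.826593 = -1.362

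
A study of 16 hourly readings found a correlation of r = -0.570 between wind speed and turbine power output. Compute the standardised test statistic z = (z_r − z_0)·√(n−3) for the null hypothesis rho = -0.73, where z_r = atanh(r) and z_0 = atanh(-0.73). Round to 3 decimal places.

1.014

Fisher z: atanh(-0.570) = -0.647523, atanh(-0.73) = -0.928727
z = (z_r − z_0)·√(n−3) = (-0.647523 − (-0.928727))·√13 = 0.281204 · 3.605551 = 1.014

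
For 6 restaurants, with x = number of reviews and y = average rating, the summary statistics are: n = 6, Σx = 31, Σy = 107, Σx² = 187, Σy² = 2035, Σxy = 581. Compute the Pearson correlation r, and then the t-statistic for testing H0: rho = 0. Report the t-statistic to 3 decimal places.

1.103

S_xy = nΣxy − ΣxΣy = 6·581 − 31·107 = 3486 − 3317 = 169
S_xx = nΣx² − (Σx)² = 6·187 − 31² = 1122 − 961 = 161
S_yy = nΣy² − (Σy)² = 6·2035 − 107² = 12210 − 11449 = 761
r = S_xy / √(S_xx·S_yy) = 169 / √(161·761) = 169 / √122521 = 169 / 350.0300 = 0.4828
t = r·√(n−2)/√(1−r²) = 0.4828·√4 / √(1−0.233096) = 0.965600 / 0.875731 = 1.103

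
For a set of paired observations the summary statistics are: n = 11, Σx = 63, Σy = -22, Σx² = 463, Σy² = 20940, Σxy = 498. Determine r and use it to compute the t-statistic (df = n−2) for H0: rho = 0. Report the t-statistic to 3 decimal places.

1.417

S_xy = nΣxy − ΣxΣy = 11·498 − 63·(-22) = 5478 − (-1386) = 6864
S_xx = nΣx² − (Σx)² = 11·463 − 63² = 5093 − 3969 = 1124
S_yy = nΣy² − (Σy)² = 11·20940 − (-22)² = 230340 − 484 = 229856
r = S_xy / √(S_xx·S_yy) = 6864 / √(1124·229856) = 6864 / √258358144 = 6864 / 16073.5231 = 0.4270
t = r·√(n−2)/√(1−r²) = 0.4270·√9 / √(1−0.182329) = 1.281000 / 0.904252 = 1.417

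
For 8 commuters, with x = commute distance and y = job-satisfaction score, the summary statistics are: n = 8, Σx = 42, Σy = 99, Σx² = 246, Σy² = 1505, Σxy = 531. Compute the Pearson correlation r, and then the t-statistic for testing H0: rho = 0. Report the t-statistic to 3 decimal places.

Numerator: nΣxy − (Σx)(Σy) = 8·531 − (42)(99) = 90
Denominator: √[(nΣx²−(Σx)²)(nΣy²−(Σy)²)]
  nΣx²−(Σx)² = 8·246 − 1764 = 204;  nΣy²−(Σy)² = 8·1505 − 9801 = 2239
  √(204·2239) = √456756 = 675.8373
r = 90 / 675.8373 = 0.1332
t = r·√(n−2)/√(1−r²) = 0.1332·√6 / √(1−0.017742) = 0.326272 / 0.991089 = 0.329

0.329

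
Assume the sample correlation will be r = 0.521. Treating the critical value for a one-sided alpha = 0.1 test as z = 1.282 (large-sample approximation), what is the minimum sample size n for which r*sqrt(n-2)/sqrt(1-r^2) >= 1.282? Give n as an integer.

Need r·√(n−2)/√(1−r²) ≥ 1.282
√(n−2) ≥ 1.282·√(1−0.271441) / 0.521 = 1.282·0.853557 / 0.521 = 2.1003
n−2 ≥ 4.4113  ⇒  n ≥ 6.4113
Smallest integer n = 7

7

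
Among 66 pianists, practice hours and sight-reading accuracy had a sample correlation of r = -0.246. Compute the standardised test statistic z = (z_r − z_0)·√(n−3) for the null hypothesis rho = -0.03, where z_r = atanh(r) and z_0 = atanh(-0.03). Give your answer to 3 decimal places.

-1.755

Fisher z: atanh(-0.246) = -0.251151, atanh(-0.03) = -0.030009
z = (z_r − z_0)·√(n−3) = (-0.251151 − (-0.030009))·√63 = -0.221142 · 7.937254 = -1.755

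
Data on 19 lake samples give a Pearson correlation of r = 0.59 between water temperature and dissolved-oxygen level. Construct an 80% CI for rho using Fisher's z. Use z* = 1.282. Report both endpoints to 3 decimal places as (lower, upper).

(0.343, 0.761)

Fisher z: z_r = atanh(r) = ½·ln((1+0.59)/(1−0.59)) = 0.677666
SE(z) = 1/√(n−3) = 1/√16 = 0.250000
80% ⇒ z* = 1.282; margin = 1.282·0.250000 = 0.320500
CI on z-scale: (0.357166, 0.998166)
Back-transform: tanh(0.357166) = 0.342715, tanh(0.998166) = 0.760823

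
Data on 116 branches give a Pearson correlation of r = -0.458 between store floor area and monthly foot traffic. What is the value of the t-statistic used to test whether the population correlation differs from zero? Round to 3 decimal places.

-5.501

t = r·√(n−2) / √(1−r²) with r = -0.458, n = 116
  = -0.458·√114 / √(1 − 0.209764)
  = -0.458·10.677078 / 0.888952
  = -4.890102 / 0.888952 = -5.501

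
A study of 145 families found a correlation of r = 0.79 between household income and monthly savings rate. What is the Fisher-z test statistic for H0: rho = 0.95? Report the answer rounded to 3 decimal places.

Fisher z: atanh(0.79) = 1.071432, atanh(0.95) = 1.831781
z = (z_r − z_0)·√(n−3) = (1.071432 − 1.831781)·√142 = -0.760349 · 11.916375 = -9.061

-9.061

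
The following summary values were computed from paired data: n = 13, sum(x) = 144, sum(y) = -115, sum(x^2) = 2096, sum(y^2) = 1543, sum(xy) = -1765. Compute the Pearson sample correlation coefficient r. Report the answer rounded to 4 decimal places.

Numerator: nΣxy − (Σx)(Σy) = 13·(-1765) − (144)(-115) = -6385
Denominator: √[(nΣx²−(Σx)²)(nΣy²−(Σy)²)]
  nΣx²−(Σx)² = 13·2096 − 20736 = 6512;  nΣy²−(Σy)² = 13·1543 − 13225 = 6834
  √(6512·6834) = √44503008 = 6671.0575
r = -6385 / 6671.0575 = -0.9571

-0.9571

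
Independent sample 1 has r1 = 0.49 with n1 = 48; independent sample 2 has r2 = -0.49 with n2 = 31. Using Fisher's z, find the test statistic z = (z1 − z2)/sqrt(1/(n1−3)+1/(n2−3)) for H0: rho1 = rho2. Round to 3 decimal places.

4.454

Fisher z-transforms: z1 = atanh(0.49) = 0.536060, z2 = atanh(-0.49) = -0.536060; difference d = 1.072120
Var(d) = 1/45 + 1/28 = 0.0222222 + 0.0357143 = 0.0579365
z = d/√Var(d) = 1.072120 / √0.0579365 = 1.072120 / 0.240700 = 4.454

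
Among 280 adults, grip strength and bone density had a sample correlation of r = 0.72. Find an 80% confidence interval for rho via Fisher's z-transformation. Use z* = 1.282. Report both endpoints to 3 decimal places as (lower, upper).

(0.681, 0.755)

Fisher z: z_r = atanh(r) = ½·ln((1+0.72)/(1−0.72)) = 0.907645
SE(z) = 1/√(n−3) = 1/√277 = 0.060084
80% ⇒ z* = 1.282; margin = 1.282·0.060084 = 0.077028
CI on z-scale: (0.830617, 0.984673)
Back-transform: tanh(0.830617) = 0.680807, tanh(0.984673) = 0.755082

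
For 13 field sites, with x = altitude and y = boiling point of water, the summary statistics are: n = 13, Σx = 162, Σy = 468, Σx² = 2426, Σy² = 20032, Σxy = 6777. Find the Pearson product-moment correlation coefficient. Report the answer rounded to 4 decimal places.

S_xy = nΣxy − ΣxΣy = 13·6777 − 162·468 = 88101 − 75816 = 12285
S_xx = nΣx² − (Σx)² = 13·2426 − 162² = 31538 − 26244 = 5294
S_yy = nΣy² − (Σy)² = 13·20032 − 468² = 260416 − 219024 = 41392
r = S_xy / √(S_xx·S_yy) = 12285 / √(5294·41392) = 12285 / √219129248 = 12285 / 14803.0148 = 0.8299

0.8299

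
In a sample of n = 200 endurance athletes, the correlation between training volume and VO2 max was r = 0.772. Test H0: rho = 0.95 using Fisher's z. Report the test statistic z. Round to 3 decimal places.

Fisher z: atanh(0.772) = 1.025259, atanh(0.95) = 1.831781
z = (z_r − z_0)·√(n−3) = (1.025259 − 1.831781)·√197 = -0.806522 · 14.035669 = -11.320

-11.320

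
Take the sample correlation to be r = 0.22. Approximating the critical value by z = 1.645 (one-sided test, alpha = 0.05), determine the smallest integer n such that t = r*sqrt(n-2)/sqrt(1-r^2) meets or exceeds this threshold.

56

r√(n−2)/√(1−r²) ≥ 1.645  ⇔  n−2 ≥ (1.645)²·(1−r²)/r²
(1−r²)/r² = (1−0.0484)/0.0484 = 19.6612
n ≥ 2 + 2.706025·19.6612 = 2 + 53.2037 = 55.2037
⌈55.2037⌉ = 56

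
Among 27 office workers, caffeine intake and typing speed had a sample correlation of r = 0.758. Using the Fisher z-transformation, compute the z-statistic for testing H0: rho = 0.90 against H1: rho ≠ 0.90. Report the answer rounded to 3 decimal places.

-2.355

z_r = atanh(0.758) = 0.991497,  z_0 = atanh(0.90) = 1.472219
SE = 1/√(n−3) = 1/√24 = 0.204124
z = (z_r − z_0)/SE = (0.991497 − 1.472219) / 0.204124 = -0.480722 / 0.204124 = -2.355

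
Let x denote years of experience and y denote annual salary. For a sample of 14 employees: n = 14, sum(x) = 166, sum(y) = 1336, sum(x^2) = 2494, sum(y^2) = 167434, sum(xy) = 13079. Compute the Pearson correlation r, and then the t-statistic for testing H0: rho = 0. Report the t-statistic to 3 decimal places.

-2.617

S_xy = nΣxy − ΣxΣy = 14·13079 − 166·1336 = 183106 − 221776 = -38670
S_xx = nΣx² − (Σx)² = 14·2494 − 166² = 34916 − 27556 = 7360
S_yy = nΣy² − (Σy)² = 14·167434 − 1336² = 2344076 − 1784896 = 559180
r = S_xy / √(S_xx·S_yy) = -38670 / √(7360·559180) = -38670 / √4115564800 = -38670 / 64152.6679 = -0.6028
t = r·√(n−2)/√(1−r²) = -0.6028·√12 / √(1−0.363368) = -2.088160 / 0.797892 = -2.617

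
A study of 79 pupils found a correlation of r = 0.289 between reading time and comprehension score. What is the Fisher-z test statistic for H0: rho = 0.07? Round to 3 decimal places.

Fisher z: atanh(0.289) = 0.297475, atanh(0.07) = 0.070115
z = (z_r − z_0)·√(n−3) = (0.297475 − 0.070115)·√76 = 0.227360 · 8.717798 = 1.982

1.982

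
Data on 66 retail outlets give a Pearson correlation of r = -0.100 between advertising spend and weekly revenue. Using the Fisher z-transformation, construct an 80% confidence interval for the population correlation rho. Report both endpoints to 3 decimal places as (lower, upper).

(-0.256, 0.061)

Fisher z: z_r = atanh(r) = ½·ln((1+(-0.100))/(1−(-0.100))) = -0.100335
SE(z) = 1/√(n−3) = 1/√63 = 0.125988
80% ⇒ z* = 1.282; margin = 1.282·0.125988 = 0.161517
CI on z-scale: (-0.261852, 0.061182)
Back-transform: tanh(-0.261852) = -0.256027, tanh(0.061182) = 0.061106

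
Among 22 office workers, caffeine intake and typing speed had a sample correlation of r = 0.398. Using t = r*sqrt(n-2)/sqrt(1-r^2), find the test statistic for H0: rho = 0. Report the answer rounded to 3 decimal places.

1.940

1 − r² = 1 − 0.158404 = 0.841596;  √(1−r²) = 0.917385
√(n−2) = √20 = 4.472136
t = r·√(n−2)/√(1−r²) = 0.398 · 4.472136 / 0.917385 = 1.940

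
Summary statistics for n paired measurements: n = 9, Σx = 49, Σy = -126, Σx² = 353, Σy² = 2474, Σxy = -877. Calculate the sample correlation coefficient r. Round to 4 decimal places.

Numerator: nΣxy − (Σx)(Σy) = 9·(-877) − (49)(-126) = -1719
Denominator: √[(nΣx²−(Σx)²)(nΣy²−(Σy)²)]
  nΣx²−(Σx)² = 9·353 − 2401 = 776;  nΣy²−(Σy)² = 9·2474 − 15876 = 6390
  √(776·6390) = √4958640 = 2226.8004
r = -1719 / 2226.8004 = -0.7720

-0.7720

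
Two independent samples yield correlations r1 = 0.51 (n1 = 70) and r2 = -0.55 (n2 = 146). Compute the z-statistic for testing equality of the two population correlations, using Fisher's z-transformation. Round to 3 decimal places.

7.978

z1 = atanh(0.51) = 0.562730,  z2 = atanh(-0.55) = -0.618381
SE = √(1/(n1−3) + 1/(n2−3)) = √(1/67 + 1/143) = √(0.0149254 + 0.0069930) = √0.0219184 = 0.148049
z = (z1 − z2)/SE = (0.562730 − (-0.618381)) / 0.148049 = 1.181111 / 0.148049 = 7.978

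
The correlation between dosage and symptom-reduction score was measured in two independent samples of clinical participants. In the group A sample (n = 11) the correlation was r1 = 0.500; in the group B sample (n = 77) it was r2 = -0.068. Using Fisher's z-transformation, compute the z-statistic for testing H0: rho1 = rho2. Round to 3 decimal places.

Fisher z-transforms: z1 = atanh(0.500) = 0.549306, z2 = atanh(-0.068) = -0.068105; difference d = 0.617411
Var(d) = 1/8 + 1/74 = 0.1250000 + 0.0135135 = 0.1385135
z = d/√Var(d) = 0.617411 / √0.1385135 = 0.617411 / 0.372174 = 1.659

1.659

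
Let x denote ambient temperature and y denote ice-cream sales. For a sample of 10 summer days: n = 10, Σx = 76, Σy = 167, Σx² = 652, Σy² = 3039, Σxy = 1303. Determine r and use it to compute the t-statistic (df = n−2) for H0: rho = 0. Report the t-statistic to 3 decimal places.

S_xy = nΣxy − ΣxΣy = 10·1303 − 76·167 = 13030 − 12692 = 338
S_xx = nΣx² − (Σx)² = 10·652 − 76² = 6520 − 5776 = 744
S_yy = nΣy² − (Σy)² = 10·3039 − 167² = 30390 − 27889 = 2501
r = S_xy / √(S_xx·S_yy) = 338 / √(744·2501) = 338 / √1860744 = 338 / 1364.0909 = 0.2478
t = r·√(n−2)/√(1−r²) = 0.2478·√8 / √(1−0.061405) = 0.700884 / 0.968811 = 0.723

0.723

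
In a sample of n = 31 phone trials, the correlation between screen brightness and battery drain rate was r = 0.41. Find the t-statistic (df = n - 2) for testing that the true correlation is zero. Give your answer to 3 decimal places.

2.421

1 − r² = 1 − 0.1681 = 0.8319;  √(1−r²) = 0.912086
√(n−2) = √29 = 5.385165
t = r·√(n−2)/√(1−r²) = 0.41 · 5.385165 / 0.912086 = 2.421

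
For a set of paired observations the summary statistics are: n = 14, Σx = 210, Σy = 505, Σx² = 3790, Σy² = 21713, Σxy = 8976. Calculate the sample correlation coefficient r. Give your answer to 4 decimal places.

0.9365

S_xy = nΣxy − ΣxΣy = 14·8976 − 210·505 = 125664 − 106050 = 19614
S_xx = nΣx² − (Σx)² = 14·3790 − 210² = 53060 − 44100 = 8960
S_yy = nΣy² − (Σy)² = 14·21713 − 505² = 303982 − 255025 = 48957
r = S_xy / √(S_xx·S_yy) = 19614 / √(8960·48957) = 19614 / √438654720 = 19614 / 20944.0856 = 0.9365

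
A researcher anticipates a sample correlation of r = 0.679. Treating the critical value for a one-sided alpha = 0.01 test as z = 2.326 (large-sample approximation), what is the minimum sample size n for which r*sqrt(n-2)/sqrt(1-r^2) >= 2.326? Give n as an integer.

9

Need r·√(n−2)/√(1−r²) ≥ 2.326
√(n−2) ≥ 2.326·√(1−0.461041) / 0.679 = 2.326·0.734138 / 0.679 = 2.5149
n−2 ≥ 6.3247  ⇒  n ≥ 8.3247
Smallest integer n = 9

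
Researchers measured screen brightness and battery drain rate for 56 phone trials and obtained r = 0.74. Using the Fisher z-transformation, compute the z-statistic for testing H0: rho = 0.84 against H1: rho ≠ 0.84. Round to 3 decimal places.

-1.971

Fisher z: atanh(0.74) = 0.950479, atanh(0.84) = 1.221174
z = (z_r − z_0)·√(n−3) = (0.950479 − 1.221174)·√53 = -0.270695 · 7.280110 = -1.971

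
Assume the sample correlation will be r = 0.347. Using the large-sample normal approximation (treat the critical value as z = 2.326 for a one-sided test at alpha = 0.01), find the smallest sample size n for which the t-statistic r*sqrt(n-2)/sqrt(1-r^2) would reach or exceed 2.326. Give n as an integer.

r√(n−2)/√(1−r²) ≥ 2.326  ⇔  n−2 ≥ (2.326)²·(1−r²)/r²
(1−r²)/r² = (1−0.120409)/0.120409 = 7.3050
n ≥ 2 + 5.410276·7.3050 = 2 + 39.5221 = 41.5221
⌈41.5221⌉ = 42

42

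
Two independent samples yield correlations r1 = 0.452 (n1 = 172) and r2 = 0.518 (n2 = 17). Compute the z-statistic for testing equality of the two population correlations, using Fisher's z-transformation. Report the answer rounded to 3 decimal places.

z1 = atanh(0.452) = 0.487211,  z2 = atanh(0.518) = 0.573602
SE = √(1/(n1−3) + 1/(n2−3)) = √(1/169 + 1/14) = √(0.0059172 + 0.0714286) = √0.0773458 = 0.278111
z = (z1 − z2)/SE = (0.487211 − 0.573602) / 0.278111 = -0.086391 / 0.278111 = -0.311

-0.311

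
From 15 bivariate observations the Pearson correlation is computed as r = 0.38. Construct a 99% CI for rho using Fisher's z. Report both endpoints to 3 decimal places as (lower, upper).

Fisher z: z_r = atanh(r) = ½·ln((1+0.38)/(1−0.38)) = 0.400060
SE(z) = 1/√(n−3) = 1/√12 = 0.288675
99% ⇒ z* = 2.576; margin = 2.576·0.288675 = 0.743627
CI on z-scale: (-0.343567, 1.143687)
Back-transform: tanh(-0.343567) = -0.330658, tanh(1.143687) = 0.815652

(-0.331, 0.816)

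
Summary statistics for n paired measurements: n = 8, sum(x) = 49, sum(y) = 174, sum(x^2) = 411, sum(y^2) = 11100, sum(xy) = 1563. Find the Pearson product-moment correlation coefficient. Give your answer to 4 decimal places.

0.5521

Numerator: nΣxy − (Σx)(Σy) = 8·1563 − (49)(174) = 3978
Denominator: √[(nΣx²−(Σx)²)(nΣy²−(Σy)²)]
  nΣx²−(Σx)² = 8·411 − 2401 = 887;  nΣy²−(Σy)² = 8·11100 − 30276 = 58524
  √(887·58524) = √51910788 = 7204.9142
r = 3978 / 7204.9142 = 0.5521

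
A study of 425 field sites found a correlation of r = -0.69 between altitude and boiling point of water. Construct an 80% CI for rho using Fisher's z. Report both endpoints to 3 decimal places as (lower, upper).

Fisher z: z_r = atanh(r) = ½·ln((1+(-0.69))/(1−(-0.69))) = -0.847956
SE(z) = 1/√(n−3) = 1/√422 = 0.048679
80% ⇒ z* = 1.282; margin = 1.282·0.048679 = 0.062406
CI on z-scale: (-0.910362, -0.785550)
Back-transform: tanh(-0.910362) = -0.721306, tanh(-0.785550) = -0.655881

(-0.721, -0.656)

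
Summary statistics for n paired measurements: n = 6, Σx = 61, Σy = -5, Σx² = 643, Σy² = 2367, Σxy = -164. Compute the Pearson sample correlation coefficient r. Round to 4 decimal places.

Numerator: nΣxy − (Σx)(Σy) = 6·(-164) − (61)(-5) = -679
Denominator: √[(nΣx²−(Σx)²)(nΣy²−(Σy)²)]
  nΣx²−(Σx)² = 6·643 − 3721 = 137;  nΣy²−(Σy)² = 6·2367 − 25 = 14177
  √(137·14177) = √1942249 = 1393.6459
r = -679 / 1393.6459 = -0.4872

-0.4872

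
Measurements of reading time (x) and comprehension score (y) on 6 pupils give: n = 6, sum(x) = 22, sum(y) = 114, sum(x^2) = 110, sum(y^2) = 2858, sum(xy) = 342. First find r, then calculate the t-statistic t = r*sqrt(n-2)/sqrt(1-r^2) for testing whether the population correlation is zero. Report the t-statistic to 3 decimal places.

-1.261

S_xy = nΣxy − ΣxΣy = 6·342 − 22·114 = 2052 − 2508 = -456
S_xx = nΣx² − (Σx)² = 6·110 − 22² = 660 − 484 = 176
S_yy = nΣy² − (Σy)² = 6·2858 − 114² = 17148 − 12996 = 4152
r = S_xy / √(S_xx·S_yy) = -456 / √(176·4152) = -456 / √730752 = -456 / 854.8403 = -0.5334
t = r·√(n−2)/√(1−r²) = -0.5334·√4 / √(1−0.284516) = -1.066800 / 0.845863 = -1.261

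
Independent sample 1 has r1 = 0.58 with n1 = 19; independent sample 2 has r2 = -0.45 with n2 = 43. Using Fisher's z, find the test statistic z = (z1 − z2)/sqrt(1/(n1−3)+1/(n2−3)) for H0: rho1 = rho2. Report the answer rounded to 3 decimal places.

3.878

z1 = atanh(0.58) = 0.662463,  z2 = atanh(-0.45) = -0.484700
SE = √(1/(n1−3) + 1/(n2−3)) = √(1/16 + 1/40) = √(0.0625000 + 0.0250000) = √0.0875000 = 0.295804
z = (z1 − z2)/SE = (0.662463 − (-0.484700)) / 0.295804 = 1.147163 / 0.295804 = 3.878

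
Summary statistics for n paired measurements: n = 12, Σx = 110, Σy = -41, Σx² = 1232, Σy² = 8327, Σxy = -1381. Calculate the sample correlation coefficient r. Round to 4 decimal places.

Numerator: nΣxy − (Σx)(Σy) = 12·(-1381) − (110)(-41) = -12062
Denominator: √[(nΣx²−(Σx)²)(nΣy²−(Σy)²)]
  nΣx²−(Σx)² = 12·1232 − 12100 = 2684;  nΣy²−(Σy)² = 12·8327 − 1681 = 98243
  √(2684·98243) = √263684212 = 16238.3562
r = -12062 / 16238.3562 = -0.7428

-0.7428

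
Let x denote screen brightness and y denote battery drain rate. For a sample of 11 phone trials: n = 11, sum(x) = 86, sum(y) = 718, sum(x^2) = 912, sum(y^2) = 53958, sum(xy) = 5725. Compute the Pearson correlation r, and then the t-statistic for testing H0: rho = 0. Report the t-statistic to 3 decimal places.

S_xy = nΣxy − ΣxΣy = 11·5725 − 86·718 = 62975 − 61748 = 1227
S_xx = nΣx² − (Σx)² = 11·912 − 86² = 10032 − 7396 = 2636
S_yy = nΣy² − (Σy)² = 11·53958 − 718² = 593538 − 515524 = 78014
r = S_xy / √(S_xx·S_yy) = 1227 / √(2636·78014) = 1227 / √205644904 = 1227 / 14340.3244 = 0.0856
t = r·√(n−2)/√(1−r²) = 0.0856·√9 / √(1−0.007327) = 0.256800 / 0.996330 = 0.258

0.258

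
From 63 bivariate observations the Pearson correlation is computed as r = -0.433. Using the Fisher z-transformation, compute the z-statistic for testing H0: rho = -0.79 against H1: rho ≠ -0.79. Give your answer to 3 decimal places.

z_r = atanh(-0.433) = -0.463583,  z_0 = atanh(-0.79) = -1.071432
SE = 1/√(n−3) = 1/√60 = 0.129099
z = (z_r − z_0)/SE = (-0.463583 − (-1.071432)) / 0.129099 = 0.607849 / 0.129099 = 4.708

4.708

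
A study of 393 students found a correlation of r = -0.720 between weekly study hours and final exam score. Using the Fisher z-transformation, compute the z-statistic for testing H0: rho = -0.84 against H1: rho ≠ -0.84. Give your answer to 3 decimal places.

Fisher z: atanh(-0.720) = -0.907645, atanh(-0.84) = -1.221174
z = (z_r − z_0)·√(n−3) = (-0.907645 − (-1.221174))·√390 = 0.313529 · 19.748418 = 6.192

6.192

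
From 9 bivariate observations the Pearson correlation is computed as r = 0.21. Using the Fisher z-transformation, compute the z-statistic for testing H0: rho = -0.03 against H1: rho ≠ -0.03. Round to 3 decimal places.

z_r = atanh(0.21) = 0.213171,  z_0 = atanh(-0.03) = -0.030009
SE = 1/√(n−3) = 1/√6 = 0.408248
z = (z_r − z_0)/SE = (0.213171 − (-0.030009)) / 0.408248 = 0.243180 / 0.408248 = 0.596

0.596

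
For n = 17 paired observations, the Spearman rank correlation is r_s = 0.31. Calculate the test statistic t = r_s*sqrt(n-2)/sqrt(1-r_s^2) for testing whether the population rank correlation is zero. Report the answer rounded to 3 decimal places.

1.263

1 − r_s² = 1 − 0.0961 = 0.9039;  √(1−r_s²) = 0.950737
√(n−2) = √15 = 3.872983
t = r_s·√(n−2)/√(1−r_s²) = 0.31 · 3.872983 / 0.950737 = 1.263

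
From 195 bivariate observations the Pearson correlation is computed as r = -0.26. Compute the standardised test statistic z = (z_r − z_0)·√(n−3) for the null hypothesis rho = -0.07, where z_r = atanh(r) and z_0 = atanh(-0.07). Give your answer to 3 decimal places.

Fisher z: atanh(-0.26) = -0.266108, atanh(-0.07) = -0.070115
z = (z_r − z_0)·√(n−3) = (-0.266108 − (-0.070115))·√192 = -0.195993 · 13.856406 = -2.716

-2.716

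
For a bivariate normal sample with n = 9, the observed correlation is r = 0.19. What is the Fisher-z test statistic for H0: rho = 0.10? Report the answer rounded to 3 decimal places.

z_r = atanh(0.19) = 0.192337,  z_0 = atanh(0.10) = 0.100335
SE = 1/√(n−3) = 1/√6 = 0.408248
z = (z_r − z_0)/SE = (0.192337 − 0.100335) / 0.408248 = 0.092002 / 0.408248 = 0.225

0.225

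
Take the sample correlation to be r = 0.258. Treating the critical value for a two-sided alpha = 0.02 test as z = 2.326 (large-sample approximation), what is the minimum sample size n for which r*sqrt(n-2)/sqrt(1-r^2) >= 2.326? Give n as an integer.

78

Need r·√(n−2)/√(1−r²) ≥ 2.326
√(n−2) ≥ 2.326·√(1−0.066564) / 0.258 = 2.326·0.966145 / 0.258 = 8.7103
n−2 ≥ 75.8693  ⇒  n ≥ 77.8693
Smallest integer n = 78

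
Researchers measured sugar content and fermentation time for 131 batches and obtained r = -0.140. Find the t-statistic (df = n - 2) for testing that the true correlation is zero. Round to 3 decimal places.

t = r·√(n−2) / √(1−r²) with r = -0.140, n = 131
  = -0.140·√129 / √(1 − 0.019600)
  = -0.140·11.357817 / 0.990152
  = -1.590094 / 0.990152 = -1.606

-1.606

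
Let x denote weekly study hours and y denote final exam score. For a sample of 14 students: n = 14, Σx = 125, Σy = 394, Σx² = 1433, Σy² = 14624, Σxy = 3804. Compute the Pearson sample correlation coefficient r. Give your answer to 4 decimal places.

Numerator: nΣxy − (Σx)(Σy) = 14·3804 − (125)(394) = 4006
Denominator: √[(nΣx²−(Σx)²)(nΣy²−(Σy)²)]
  nΣx²−(Σx)² = 14·1433 − 15625 = 4437;  nΣy²−(Σy)² = 14·14624 − 155236 = 49500
  √(4437·49500) = √219631500 = 14819.9696
r = 4006 / 14819.9696 = 0.2703

0.2703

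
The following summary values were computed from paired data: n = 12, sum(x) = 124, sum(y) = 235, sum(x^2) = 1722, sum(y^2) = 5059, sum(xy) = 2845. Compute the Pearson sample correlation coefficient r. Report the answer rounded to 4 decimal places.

Numerator: nΣxy − (Σx)(Σy) = 12·2845 − (124)(235) = 5000
Denominator: √[(nΣx²−(Σx)²)(nΣy²−(Σy)²)]
  nΣx²−(Σx)² = 12·1722 − 15376 = 5288;  nΣy²−(Σy)² = 12·5059 − 55225 = 5483
  √(5288·5483) = √28994104 = 5384.6173
r = 5000 / 5384.6173 = 0.9286

0.9286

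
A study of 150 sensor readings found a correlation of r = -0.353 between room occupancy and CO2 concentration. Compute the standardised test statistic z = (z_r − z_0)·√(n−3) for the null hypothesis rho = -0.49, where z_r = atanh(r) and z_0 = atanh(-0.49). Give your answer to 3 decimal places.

2.027

z_r = atanh(-0.353) = -0.368867,  z_0 = atanh(-0.49) = -0.536060
SE = 1/√(n−3) = 1/√147 = 0.082479
z = (z_r − z_0)/SE = (-0.368867 − (-0.536060)) / 0.082479 = 0.167193 / 0.082479 = 2.027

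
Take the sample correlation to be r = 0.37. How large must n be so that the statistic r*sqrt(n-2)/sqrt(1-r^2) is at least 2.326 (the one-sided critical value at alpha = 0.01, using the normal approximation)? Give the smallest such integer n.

37

Need r·√(n−2)/√(1−r²) ≥ 2.326
√(n−2) ≥ 2.326·√(1−0.1369) / 0.37 = 2.326·0.929032 / 0.37 = 5.8403
n−2 ≥ 34.1091  ⇒  n ≥ 36.1091
Smallest integer n = 37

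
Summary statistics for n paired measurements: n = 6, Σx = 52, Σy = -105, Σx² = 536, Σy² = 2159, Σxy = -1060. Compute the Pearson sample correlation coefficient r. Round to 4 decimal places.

-0.9056

S_xy = nΣxy − ΣxΣy = 6·(-1060) − 52·(-105) = -6360 − (-5460) = -900
S_xx = nΣx² − (Σx)² = 6·536 − 52² = 3216 − 2704 = 512
S_yy = nΣy² − (Σy)² = 6·2159 − (-105)² = 12954 − 11025 = 1929
r = S_xy / √(S_xx·S_yy) = -900 / √(512·1929) = -900 / √987648 = -900 / 993.8048 = -0.9056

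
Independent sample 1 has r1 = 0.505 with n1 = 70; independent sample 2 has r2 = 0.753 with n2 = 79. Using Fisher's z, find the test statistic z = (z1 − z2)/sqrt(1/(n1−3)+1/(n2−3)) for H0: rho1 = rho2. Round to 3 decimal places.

Fisher z-transforms: z1 = atanh(0.505) = 0.555995, z2 = atanh(0.753) = 0.979848; difference d = -0.423853
Var(d) = 1/67 + 1/76 = 0.0149254 + 0.0131579 = 0.0280833
z = d/√Var(d) = -0.423853 / √0.0280833 = -0.423853 / 0.167581 = -2.529

-2.529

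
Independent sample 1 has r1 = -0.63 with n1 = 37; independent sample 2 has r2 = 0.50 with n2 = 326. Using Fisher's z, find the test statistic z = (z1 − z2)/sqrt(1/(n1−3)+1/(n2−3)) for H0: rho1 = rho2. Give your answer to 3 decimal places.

-7.159

Fisher z-transforms: z1 = atanh(-0.63) = -0.741416, z2 = atanh(0.50) = 0.549306; difference d = -1.290722
Var(d) = 1/34 + 1/323 = 0.0294118 + 0.0030960 = 0.0325078
z = d/√Var(d) = -1.290722 / √0.0325078 = -1.290722 / 0.180299 = -7.159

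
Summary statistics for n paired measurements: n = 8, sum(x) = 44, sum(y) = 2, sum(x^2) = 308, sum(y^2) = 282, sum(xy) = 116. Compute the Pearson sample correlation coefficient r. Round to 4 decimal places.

Numerator: nΣxy − (Σx)(Σy) = 8·116 − (44)(2) = 840
Denominator: √[(nΣx²−(Σx)²)(nΣy²−(Σy)²)]
  nΣx²−(Σx)² = 8·308 − 1936 = 528;  nΣy²−(Σy)² = 8·282 − 4 = 2252
  √(528·2252) = √1189056 = 1090.4384
r = 840 / 1090.4384 = 0.7703

0.7703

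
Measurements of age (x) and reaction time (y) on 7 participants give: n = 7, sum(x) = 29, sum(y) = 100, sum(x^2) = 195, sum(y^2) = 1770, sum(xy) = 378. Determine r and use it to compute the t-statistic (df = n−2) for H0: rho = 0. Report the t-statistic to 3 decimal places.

-0.521

Numerator: nΣxy − (Σx)(Σy) = 7·378 − (29)(100) = -254
Denominator: √[(nΣx²−(Σx)²)(nΣy²−(Σy)²)]
  nΣx²−(Σx)² = 7·195 − 841 = 524;  nΣy²−(Σy)² = 7·1770 − 10000 = 2390
  √(524·2390) = √1252360 = 1119.0889
r = -254 / 1119.0889 = -0.2270
t = r·√(n−2)/√(1−r²) = -0.2270·√5 / √(1−0.051529) = -0.507587 / 0.973895 = -0.521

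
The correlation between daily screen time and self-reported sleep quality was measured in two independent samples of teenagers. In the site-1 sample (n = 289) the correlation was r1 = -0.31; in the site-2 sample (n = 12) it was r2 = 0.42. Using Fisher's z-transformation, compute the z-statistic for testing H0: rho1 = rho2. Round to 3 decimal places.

Fisher z-transforms: z1 = atanh(-0.31) = -0.320545, z2 = atanh(0.42) = 0.447692; difference d = -0.768237
Var(d) = 1/286 + 1/9 = 0.0034965 + 0.1111111 = 0.1146076
z = d/√Var(d) = -0.768237 / √0.1146076 = -0.768237 / 0.338537 = -2.269

-2.269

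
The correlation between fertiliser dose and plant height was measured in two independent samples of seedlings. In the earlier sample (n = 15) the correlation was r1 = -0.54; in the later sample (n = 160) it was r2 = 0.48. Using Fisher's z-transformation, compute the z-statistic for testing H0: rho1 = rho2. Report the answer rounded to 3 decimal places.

Fisher z-transforms: z1 = atanh(-0.54) = -0.604156, z2 = atanh(0.48) = 0.522984; difference d = -1.127140
Var(d) = 1/12 + 1/157 = 0.0833333 + 0.0063694 = 0.0897027
z = d/√Var(d) = -1.127140 / √0.0897027 = -1.127140 / 0.299504 = -3.763

-3.763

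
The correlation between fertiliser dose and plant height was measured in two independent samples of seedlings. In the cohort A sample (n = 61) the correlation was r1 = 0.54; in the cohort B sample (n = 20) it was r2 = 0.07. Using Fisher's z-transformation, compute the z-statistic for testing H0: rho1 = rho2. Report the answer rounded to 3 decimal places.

z1 = atanh(0.54) = 0.604156,  z2 = atanh(0.07) = 0.070115
SE = √(1/(n1−3) + 1/(n2−3)) = √(1/58 + 1/17) = √(0.0172414 + 0.0588235) = √0.0760649 = 0.275799
z = (z1 − z2)/SE = (0.604156 − 0.070115) / 0.275799 = 0.534041 / 0.275799 = 1.936

1.936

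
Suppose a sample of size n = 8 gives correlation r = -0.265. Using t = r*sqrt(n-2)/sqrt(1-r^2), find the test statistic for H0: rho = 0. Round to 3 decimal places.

-0.673

t = r·√(n−2) / √(1−r²) with r = -0.265, n = 8
  = -0.265·√6 / √(1 − 0.070225)
  = -0.265·2.449490 / 0.964248
  = -0.649115 / 0.964248 = -0.673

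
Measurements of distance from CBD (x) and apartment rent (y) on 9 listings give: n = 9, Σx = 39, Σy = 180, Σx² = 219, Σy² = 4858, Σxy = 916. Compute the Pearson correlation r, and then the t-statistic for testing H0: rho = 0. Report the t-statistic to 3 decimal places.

1.708

Numerator: nΣxy − (Σx)(Σy) = 9·916 − (39)(180) = 1224
Denominator: √[(nΣx²−(Σx)²)(nΣy²−(Σy)²)]
  nΣx²−(Σx)² = 9·219 − 1521 = 450;  nΣy²−(Σy)² = 9·4858 − 32400 = 11322
  √(450·11322) = √5094900 = 2257.1885
r = 1224 / 2257.1885 = 0.5423
t = r·√(n−2)/√(1−r²) = 0.5423·√7 / √(1−0.294089) = 1.434791 / 0.840185 = 1.708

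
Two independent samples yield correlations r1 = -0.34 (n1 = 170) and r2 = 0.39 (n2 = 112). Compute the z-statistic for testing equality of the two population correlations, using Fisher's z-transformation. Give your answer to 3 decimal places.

z1 = atanh(-0.34) = -0.354093,  z2 = atanh(0.39) = 0.411800
SE = √(1/(n1−3) + 1/(n2−3)) = √(1/167 + 1/109) = √(0.0059880 + 0.0091743) = √0.0151623 = 0.123135
z = (z1 − z2)/SE = (-0.354093 − 0.411800) / 0.123135 = -0.765893 / 0.123135 = -6.220

-6.220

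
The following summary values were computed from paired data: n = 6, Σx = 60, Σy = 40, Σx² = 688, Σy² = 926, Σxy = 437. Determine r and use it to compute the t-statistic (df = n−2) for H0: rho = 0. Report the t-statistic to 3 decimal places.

0.311

Numerator: nΣxy − (Σx)(Σy) = 6·437 − (60)(40) = 222
Denominator: √[(nΣx²−(Σx)²)(nΣy²−(Σy)²)]
  nΣx²−(Σx)² = 6·688 − 3600 = 528;  nΣy²−(Σy)² = 6·926 − 1600 = 3956
  √(528·3956) = √2088768 = 1445.2571
r = 222 / 1445.2571 = 0.1536
t = r·√(n−2)/√(1−r²) = 0.1536·√4 / √(1−0.023593) = 0.307200 / 0.988133 = 0.311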